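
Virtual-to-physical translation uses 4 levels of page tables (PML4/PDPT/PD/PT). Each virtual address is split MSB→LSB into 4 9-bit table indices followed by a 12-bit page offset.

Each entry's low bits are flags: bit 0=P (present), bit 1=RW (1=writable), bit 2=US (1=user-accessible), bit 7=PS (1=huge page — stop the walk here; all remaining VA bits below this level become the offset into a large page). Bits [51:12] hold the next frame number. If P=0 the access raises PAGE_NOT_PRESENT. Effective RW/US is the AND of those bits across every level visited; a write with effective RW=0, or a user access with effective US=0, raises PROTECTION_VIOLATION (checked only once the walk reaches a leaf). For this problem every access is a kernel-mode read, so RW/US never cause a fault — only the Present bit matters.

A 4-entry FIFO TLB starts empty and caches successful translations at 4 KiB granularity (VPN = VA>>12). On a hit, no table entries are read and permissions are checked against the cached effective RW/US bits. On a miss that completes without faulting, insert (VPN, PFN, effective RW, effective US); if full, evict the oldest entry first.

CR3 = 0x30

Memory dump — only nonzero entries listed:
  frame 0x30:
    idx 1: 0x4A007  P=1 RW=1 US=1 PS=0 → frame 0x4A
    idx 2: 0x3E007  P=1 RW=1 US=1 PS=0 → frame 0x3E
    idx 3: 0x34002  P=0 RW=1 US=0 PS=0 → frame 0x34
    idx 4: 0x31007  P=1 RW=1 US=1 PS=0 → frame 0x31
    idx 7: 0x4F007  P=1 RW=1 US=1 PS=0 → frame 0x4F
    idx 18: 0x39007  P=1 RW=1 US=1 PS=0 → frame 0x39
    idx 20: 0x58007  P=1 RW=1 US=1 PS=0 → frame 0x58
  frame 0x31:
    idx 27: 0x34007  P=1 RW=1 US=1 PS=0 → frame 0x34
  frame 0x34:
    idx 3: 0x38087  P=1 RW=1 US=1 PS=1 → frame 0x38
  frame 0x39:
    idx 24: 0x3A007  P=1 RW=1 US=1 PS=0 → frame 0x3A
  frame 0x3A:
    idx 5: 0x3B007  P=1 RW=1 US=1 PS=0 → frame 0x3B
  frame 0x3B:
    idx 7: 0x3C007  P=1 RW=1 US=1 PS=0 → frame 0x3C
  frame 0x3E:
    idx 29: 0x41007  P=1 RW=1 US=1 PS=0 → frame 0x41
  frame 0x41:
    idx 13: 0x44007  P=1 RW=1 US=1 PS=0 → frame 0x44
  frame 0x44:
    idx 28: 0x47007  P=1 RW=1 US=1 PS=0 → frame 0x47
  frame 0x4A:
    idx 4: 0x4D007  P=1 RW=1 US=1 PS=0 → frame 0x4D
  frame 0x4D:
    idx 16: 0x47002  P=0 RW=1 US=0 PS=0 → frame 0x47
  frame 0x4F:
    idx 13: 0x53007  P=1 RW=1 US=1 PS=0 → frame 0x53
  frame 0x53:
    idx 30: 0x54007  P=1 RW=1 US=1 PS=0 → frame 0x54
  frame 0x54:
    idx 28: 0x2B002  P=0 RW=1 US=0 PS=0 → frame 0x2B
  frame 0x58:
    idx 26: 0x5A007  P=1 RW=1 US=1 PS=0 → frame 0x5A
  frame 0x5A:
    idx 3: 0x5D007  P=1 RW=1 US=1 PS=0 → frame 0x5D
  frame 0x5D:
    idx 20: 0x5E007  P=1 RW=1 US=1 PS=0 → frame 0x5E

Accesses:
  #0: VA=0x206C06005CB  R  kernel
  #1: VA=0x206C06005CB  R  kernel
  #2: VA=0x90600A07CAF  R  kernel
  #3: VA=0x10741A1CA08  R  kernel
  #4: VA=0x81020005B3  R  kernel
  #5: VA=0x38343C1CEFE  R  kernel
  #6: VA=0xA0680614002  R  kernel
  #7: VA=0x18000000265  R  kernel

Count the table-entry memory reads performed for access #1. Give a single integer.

Per-access translation:
#0 VA=0x206C06005CB (r,kernel):
  lvl0: tbl 0x30, slot 4 ⇒ 0x31007 (P1/RW1/US1/PS0)
  lvl1: tbl 0x31, slot 27 ⇒ 0x34007 (P1/RW1/US1/PS0)
  lvl2: tbl 0x34, slot 3 ⇒ 0x38087 (P1/RW1/US1/PS1)
  → PA=0x385CB (huge @L2)  (3 entries read)
#1 VA=0x206C06005CB (r,kernel):
  TLB hit vpn=0x206C0600 → PA=0x385CB
#2 VA=0x90600A07CAF (r,kernel):
  lvl0: tbl 0x30, slot 18 ⇒ 0x39007 (P1/RW1/US1/PS0)
  lvl1: tbl 0x39, slot 24 ⇒ 0x3A007 (P1/RW1/US1/PS0)
  lvl2: tbl 0x3A, slot 5 ⇒ 0x3B007 (P1/RW1/US1/PS0)
  lvl3: tbl 0x3B, slot 7 ⇒ 0x3C007 (P1/RW1/US1/PS0)
  → PA=0x3CCAF  (4 entries read)
#3 VA=0x10741A1CA08 (r,kernel):
  lvl0: tbl 0x30, slot 2 ⇒ 0x3E007 (P1/RW1/US1/PS0)
  lvl1: tbl 0x3E, slot 29 ⇒ 0x41007 (P1/RW1/US1/PS0)
  lvl2: tbl 0x41, slot 13 ⇒ 0x44007 (P1/RW1/US1/PS0)
  lvl3: tbl 0x44, slot 28 ⇒ 0x47007 (P1/RW1/US1/PS0)
  → PA=0x47A08  (4 entries read)
#4 VA=0x81020005B3 (r,kernel):
  lvl0: tbl 0x30, slot 1 ⇒ 0x4A007 (P1/RW1/US1/PS0)
  lvl1: tbl 0x4A, slot 4 ⇒ 0x4D007 (P1/RW1/US1/PS0)
  lvl2: tbl 0x4D, slot 16 ⇒ 0x47002 (P0/RW1/US0/PS0)
  → PAGE_NOT_PRESENT  (3 entries read)
#5 VA=0x38343C1CEFE (r,kernel):
  lvl0: tbl 0x30, slot 7 ⇒ 0x4F007 (P1/RW1/US1/PS0)
  lvl1: tbl 0x4F, slot 13 ⇒ 0x53007 (P1/RW1/US1/PS0)
  lvl2: tbl 0x53, slot 30 ⇒ 0x54007 (P1/RW1/US1/PS0)
  lvl3: tbl 0x54, slot 28 ⇒ 0x2B002 (P0/RW1/US0/PS0)
  → PAGE_NOT_PRESENT  (4 entries read)
#6 VA=0xA0680614002 (r,kernel):
  lvl0: tbl 0x30, slot 20 ⇒ 0x58007 (P1/RW1/US1/PS0)
  lvl1: tbl 0x58, slot 26 ⇒ 0x5A007 (P1/RW1/US1/PS0)
  lvl2: tbl 0x5A, slot 3 ⇒ 0x5D007 (P1/RW1/US1/PS0)
  lvl3: tbl 0x5D, slot 20 ⇒ 0x5E007 (P1/RW1/US1/PS0)
  → PA=0x5E002  (4 entries read)
#7 VA=0x18000000265 (r,kernel):
  lvl0: tbl 0x30, slot 3 ⇒ 0x34002 (P0/RW1/US0/PS0)
  → PAGE_NOT_PRESENT  (1 entries read)

Entries read for #1: 0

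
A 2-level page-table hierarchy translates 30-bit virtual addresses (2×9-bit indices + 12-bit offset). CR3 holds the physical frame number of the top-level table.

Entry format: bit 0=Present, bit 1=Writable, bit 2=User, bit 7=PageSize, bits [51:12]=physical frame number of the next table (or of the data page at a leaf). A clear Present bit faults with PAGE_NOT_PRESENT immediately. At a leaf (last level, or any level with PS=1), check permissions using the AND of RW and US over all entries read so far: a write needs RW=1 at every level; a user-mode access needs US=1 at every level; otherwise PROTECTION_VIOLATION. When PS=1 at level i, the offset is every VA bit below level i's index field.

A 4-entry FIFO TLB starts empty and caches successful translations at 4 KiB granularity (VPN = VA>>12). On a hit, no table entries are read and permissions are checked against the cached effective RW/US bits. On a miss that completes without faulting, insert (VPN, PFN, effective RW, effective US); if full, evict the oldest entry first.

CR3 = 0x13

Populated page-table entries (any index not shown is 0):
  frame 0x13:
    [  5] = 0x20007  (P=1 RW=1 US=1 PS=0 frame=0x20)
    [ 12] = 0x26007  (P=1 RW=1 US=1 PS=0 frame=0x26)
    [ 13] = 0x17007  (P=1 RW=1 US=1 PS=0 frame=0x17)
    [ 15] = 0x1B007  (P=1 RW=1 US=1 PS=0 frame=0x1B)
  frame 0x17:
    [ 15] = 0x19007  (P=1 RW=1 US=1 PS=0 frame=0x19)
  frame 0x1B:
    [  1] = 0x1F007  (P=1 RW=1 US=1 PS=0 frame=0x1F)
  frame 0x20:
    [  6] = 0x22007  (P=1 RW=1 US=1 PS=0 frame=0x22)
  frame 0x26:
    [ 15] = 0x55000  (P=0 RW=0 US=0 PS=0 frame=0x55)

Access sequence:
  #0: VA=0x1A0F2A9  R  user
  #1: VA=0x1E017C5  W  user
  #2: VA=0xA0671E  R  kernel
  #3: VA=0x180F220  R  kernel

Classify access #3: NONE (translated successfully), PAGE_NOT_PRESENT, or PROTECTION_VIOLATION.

Trace:
#0 VA=0x1A0F2A9 (r,user):
  lvl0: tbl 0x13, slot 13 ⇒ 0x17007 (P1/RW1/US1/PS0)
  lvl1: tbl 0x17, slot 15 ⇒ 0x19007 (P1/RW1/US1/PS0)
  ✓ 0x192A9  — 2 lookups
#1 VA=0x1E017C5 (w,user):
  lvl0: tbl 0x13, slot 15 ⇒ 0x1B007 (P1/RW1/US1/PS0)
  lvl1: tbl 0x1B, slot 1 ⇒ 0x1F007 (P1/RW1/US1/PS0)
  ✓ 0x1F7C5  — 2 lookups
#2 VA=0xA0671E (r,kernel):
  lvl0: tbl 0x13, slot 5 ⇒ 0x20007 (P1/RW1/US1/PS0)
  lvl1: tbl 0x20, slot 6 ⇒ 0x22007 (P1/RW1/US1/PS0)
  ✓ 0x2271E  — 2 lookups
#3 VA=0x180F220 (r,kernel):
  lvl0: tbl 0x13, slot 12 ⇒ 0x26007 (P1/RW1/US1/PS0)
  lvl1: tbl 0x26, slot 15 ⇒ 0x55000 (P0/RW0/US0/PS0)
  ✗ PAGE_NOT_PRESENT  [2 reads]

Access #3 fault: PAGE_NOT_PRESENT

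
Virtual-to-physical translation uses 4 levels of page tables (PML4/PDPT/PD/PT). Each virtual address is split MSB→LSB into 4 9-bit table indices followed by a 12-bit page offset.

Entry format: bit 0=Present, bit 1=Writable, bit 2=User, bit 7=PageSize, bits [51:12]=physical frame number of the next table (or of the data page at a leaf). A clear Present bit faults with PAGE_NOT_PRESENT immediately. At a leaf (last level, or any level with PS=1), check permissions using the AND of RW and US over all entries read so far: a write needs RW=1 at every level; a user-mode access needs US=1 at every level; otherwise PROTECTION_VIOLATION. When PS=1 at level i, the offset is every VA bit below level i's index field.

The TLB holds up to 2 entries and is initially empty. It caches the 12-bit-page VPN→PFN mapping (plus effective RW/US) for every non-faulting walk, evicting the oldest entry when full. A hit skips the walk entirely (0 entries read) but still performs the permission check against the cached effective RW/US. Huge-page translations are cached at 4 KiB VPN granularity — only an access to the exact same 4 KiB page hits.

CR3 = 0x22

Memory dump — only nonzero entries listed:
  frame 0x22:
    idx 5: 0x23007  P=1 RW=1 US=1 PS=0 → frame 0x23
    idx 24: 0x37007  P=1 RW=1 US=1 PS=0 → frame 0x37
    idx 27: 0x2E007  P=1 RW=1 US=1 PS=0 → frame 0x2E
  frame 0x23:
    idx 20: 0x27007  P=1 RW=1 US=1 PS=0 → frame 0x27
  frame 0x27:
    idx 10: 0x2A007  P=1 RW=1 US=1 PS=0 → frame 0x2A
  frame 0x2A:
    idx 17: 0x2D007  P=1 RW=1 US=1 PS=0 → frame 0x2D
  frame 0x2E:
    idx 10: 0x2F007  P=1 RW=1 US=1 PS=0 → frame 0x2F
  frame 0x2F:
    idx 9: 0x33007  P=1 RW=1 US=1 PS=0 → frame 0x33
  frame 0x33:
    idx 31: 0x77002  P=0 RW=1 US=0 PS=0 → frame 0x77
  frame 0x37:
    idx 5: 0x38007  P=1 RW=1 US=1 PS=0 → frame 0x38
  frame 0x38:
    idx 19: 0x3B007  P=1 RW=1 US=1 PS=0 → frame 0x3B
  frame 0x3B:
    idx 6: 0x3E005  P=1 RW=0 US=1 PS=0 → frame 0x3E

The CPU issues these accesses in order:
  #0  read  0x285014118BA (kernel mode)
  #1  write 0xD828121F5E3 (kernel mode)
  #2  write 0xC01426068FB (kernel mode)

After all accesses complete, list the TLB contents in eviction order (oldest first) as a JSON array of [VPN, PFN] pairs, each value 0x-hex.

Walk each access:
#0 VA=0x285014118BA (r,kernel):
  [0] read 0x22 idx=5: raw=0x23007 flags P=1 W=1 U=1 S=0
  [1] read 0x23 idx=20: raw=0x27007 flags P=1 W=1 U=1 S=0
  [2] read 0x27 idx=10: raw=0x2A007 flags P=1 W=1 U=1 S=0
  [3] read 0x2A idx=17: raw=0x2D007 flags P=1 W=1 U=1 S=0
  ✓ 0x2D8BA  — 4 lookups
#1 VA=0xD828121F5E3 (w,kernel):
  [0] read 0x22 idx=27: raw=0x2E007 flags P=1 W=1 U=1 S=0
  [1] read 0x2E idx=10: raw=0x2F007 flags P=1 W=1 U=1 S=0
  [2] read 0x2F idx=9: raw=0x33007 flags P=1 W=1 U=1 S=0
  [3] read 0x33 idx=31: raw=0x77002 flags P=0 W=1 U=0 S=0
  → PAGE_NOT_PRESENT  (4 entries read)
#2 VA=0xC01426068FB (w,kernel):
  [0] read 0x22 idx=24: raw=0x37007 flags P=1 W=1 U=1 S=0
  [1] read 0x37 idx=5: raw=0x38007 flags P=1 W=1 U=1 S=0
  [2] read 0x38 idx=19: raw=0x3B007 flags P=1 W=1 U=1 S=0
  [3] read 0x3B idx=6: raw=0x3E005 flags P=1 W=0 U=1 S=0
  → PROTECTION_VIOLATION  (4 entries read)

TLB: [["0x28501411", "0x2D"]]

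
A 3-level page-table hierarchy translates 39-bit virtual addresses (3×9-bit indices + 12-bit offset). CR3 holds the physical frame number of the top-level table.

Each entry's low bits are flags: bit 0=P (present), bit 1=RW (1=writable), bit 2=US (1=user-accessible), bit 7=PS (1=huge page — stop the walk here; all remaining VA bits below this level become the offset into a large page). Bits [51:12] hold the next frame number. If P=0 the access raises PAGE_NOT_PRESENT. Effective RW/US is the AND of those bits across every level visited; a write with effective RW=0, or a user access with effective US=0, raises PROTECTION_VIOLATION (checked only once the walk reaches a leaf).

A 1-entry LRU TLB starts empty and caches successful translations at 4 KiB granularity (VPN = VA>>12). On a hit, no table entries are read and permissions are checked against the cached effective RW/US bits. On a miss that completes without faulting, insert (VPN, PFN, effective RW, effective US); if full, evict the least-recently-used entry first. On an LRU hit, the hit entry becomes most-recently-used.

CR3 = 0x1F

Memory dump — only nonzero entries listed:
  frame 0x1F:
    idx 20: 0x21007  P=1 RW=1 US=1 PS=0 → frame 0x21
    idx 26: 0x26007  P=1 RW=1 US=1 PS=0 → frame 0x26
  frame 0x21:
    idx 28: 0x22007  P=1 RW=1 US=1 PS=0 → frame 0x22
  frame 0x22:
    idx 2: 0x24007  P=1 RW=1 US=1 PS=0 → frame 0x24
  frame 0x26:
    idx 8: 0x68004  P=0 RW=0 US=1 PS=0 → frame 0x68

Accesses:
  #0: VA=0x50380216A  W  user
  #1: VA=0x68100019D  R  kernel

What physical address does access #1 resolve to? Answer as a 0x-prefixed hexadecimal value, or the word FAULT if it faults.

Trace:
#0 VA=0x50380216A (w,user):
  lvl0: tbl 0x1F, slot 20 ⇒ 0x21007 (P1/RW1/US1/PS0)
  lvl1: tbl 0x21, slot 28 ⇒ 0x22007 (P1/RW1/US1/PS0)
  lvl2: tbl 0x22, slot 2 ⇒ 0x24007 (P1/RW1/US1/PS0)
  ✓ 0x2416A  — 3 lookups
#1 VA=0x68100019D (r,kernel):
  lvl0: tbl 0x1F, slot 26 ⇒ 0x26007 (P1/RW1/US1/PS0)
  lvl1: tbl 0x26, slot 8 ⇒ 0x68004 (P0/RW0/US1/PS0)
  → PAGE_NOT_PRESENT  (2 entries read)

Access #1 PA: FAULT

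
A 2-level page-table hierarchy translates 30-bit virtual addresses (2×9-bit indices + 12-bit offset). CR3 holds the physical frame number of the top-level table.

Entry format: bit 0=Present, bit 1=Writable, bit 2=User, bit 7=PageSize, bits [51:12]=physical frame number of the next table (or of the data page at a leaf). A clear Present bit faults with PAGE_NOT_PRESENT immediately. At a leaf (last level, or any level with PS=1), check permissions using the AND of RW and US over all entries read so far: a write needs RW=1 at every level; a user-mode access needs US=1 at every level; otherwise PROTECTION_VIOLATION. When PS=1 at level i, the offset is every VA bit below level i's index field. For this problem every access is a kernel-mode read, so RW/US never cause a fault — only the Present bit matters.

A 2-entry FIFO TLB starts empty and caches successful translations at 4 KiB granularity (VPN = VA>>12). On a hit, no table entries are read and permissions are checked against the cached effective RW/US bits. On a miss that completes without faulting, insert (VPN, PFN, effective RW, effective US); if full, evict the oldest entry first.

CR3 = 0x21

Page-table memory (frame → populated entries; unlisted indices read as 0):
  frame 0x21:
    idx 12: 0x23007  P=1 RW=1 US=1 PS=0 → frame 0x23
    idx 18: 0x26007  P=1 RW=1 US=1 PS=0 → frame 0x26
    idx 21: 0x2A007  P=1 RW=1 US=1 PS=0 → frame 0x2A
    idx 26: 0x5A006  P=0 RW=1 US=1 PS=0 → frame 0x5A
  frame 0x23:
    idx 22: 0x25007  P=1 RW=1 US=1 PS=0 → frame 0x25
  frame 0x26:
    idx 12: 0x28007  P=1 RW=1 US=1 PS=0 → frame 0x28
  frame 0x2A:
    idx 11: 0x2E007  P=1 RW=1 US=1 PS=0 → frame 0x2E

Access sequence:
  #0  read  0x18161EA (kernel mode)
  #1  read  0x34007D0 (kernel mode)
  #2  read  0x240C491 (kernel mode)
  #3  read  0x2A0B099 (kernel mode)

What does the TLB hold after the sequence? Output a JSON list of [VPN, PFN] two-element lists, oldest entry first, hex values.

Walk each access:
#0 VA=0x18161EA (r,kernel):
  [0] read 0x21 idx=12: raw=0x23007 flags P=1 W=1 U=1 S=0
  [1] read 0x23 idx=22: raw=0x25007 flags P=1 W=1 U=1 S=0
  → PA=0x251EA  (2 entries read)
#1 VA=0x34007D0 (r,kernel):
  [0] read 0x21 idx=26: raw=0x5A006 flags P=0 W=1 U=1 S=0
  ⇒ fault: PAGE_NOT_PRESENT  — 1 lookups
#2 VA=0x240C491 (r,kernel):
  [0] read 0x21 idx=18: raw=0x26007 flags P=1 W=1 U=1 S=0
  [1] read 0x26 idx=12: raw=0x28007 flags P=1 W=1 U=1 S=0
  → PA=0x28491  (2 entries read)
#3 VA=0x2A0B099 (r,kernel):
  [0] read 0x21 idx=21: raw=0x2A007 flags P=1 W=1 U=1 S=0
  [1] read 0x2A idx=11: raw=0x2E007 flags P=1 W=1 U=1 S=0
  → PA=0x2E099  (2 entries read)

TLB: [["0x240C", "0x28"], ["0x2A0B", "0x2E"]]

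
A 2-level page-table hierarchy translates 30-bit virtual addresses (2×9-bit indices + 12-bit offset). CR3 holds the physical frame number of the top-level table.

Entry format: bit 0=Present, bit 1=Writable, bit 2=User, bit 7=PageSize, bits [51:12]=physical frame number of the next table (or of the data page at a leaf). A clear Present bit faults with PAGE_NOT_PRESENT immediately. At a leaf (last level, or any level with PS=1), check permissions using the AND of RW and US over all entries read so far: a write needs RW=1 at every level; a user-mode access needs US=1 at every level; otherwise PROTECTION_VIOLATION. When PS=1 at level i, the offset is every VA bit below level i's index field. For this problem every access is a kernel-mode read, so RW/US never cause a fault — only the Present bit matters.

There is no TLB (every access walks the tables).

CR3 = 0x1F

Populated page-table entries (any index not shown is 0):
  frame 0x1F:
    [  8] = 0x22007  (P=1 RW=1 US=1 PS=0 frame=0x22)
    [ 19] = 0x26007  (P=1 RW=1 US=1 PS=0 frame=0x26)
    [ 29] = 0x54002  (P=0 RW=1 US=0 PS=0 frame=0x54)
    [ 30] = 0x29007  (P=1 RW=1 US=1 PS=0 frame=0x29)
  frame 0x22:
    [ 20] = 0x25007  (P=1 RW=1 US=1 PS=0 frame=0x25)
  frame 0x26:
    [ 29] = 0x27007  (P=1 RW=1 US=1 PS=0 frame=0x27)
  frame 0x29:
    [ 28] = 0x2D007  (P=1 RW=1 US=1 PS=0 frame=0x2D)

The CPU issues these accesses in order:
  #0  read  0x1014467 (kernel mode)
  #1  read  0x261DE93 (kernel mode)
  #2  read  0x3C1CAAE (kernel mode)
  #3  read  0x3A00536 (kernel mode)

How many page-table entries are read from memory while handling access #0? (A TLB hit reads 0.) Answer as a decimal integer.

Per-access translation:
#0 VA=0x1014467 (r,kernel):
  [0] read 0x1F idx=8: raw=0x22007 flags P=1 W=1 U=1 S=0
  [1] read 0x22 idx=20: raw=0x25007 flags P=1 W=1 U=1 S=0
  ⇒ phys 0x25467  [2 reads]
#1 VA=0x261DE93 (r,kernel):
  [0] read 0x1F idx=19: raw=0x26007 flags P=1 W=1 U=1 S=0
  [1] read 0x26 idx=29: raw=0x27007 flags P=1 W=1 U=1 S=0
  ⇒ phys 0x27E93  [2 reads]
#2 VA=0x3C1CAAE (r,kernel):
  [0] read 0x1F idx=30: raw=0x29007 flags P=1 W=1 U=1 S=0
  [1] read 0x29 idx=28: raw=0x2D007 flags P=1 W=1 U=1 S=0
  ⇒ phys 0x2DAAE  [2 reads]
#3 VA=0x3A00536 (r,kernel):
  [0] read 0x1F idx=29: raw=0x54002 flags P=0 W=1 U=0 S=0
  ⇒ fault: PAGE_NOT_PRESENT  — 1 lookups

Entries read for #0: 2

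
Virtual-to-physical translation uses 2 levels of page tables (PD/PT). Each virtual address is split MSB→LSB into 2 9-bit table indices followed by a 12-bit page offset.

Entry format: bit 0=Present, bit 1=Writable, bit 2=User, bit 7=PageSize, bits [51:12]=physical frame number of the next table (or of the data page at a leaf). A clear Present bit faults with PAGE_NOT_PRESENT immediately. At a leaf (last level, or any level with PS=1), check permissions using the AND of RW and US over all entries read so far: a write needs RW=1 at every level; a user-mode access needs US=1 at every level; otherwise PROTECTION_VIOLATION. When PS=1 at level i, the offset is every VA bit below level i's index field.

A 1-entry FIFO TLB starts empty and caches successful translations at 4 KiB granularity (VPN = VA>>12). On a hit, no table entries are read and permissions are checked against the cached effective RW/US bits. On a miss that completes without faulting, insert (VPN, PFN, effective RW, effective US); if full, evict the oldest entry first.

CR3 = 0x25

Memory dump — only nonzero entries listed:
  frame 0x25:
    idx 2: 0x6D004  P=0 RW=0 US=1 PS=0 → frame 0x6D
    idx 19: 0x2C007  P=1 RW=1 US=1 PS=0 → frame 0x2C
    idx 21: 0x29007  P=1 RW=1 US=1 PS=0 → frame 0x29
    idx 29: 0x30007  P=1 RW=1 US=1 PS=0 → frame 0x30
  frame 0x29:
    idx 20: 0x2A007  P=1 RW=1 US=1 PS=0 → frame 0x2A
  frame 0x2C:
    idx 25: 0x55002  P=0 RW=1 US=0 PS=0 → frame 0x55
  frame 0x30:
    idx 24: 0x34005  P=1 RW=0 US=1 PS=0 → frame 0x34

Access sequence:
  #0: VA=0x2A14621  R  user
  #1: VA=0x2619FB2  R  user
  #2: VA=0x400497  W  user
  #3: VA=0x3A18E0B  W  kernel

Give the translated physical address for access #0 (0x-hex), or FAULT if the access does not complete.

Trace:
#0 VA=0x2A14621 (r,user):
  [0] read 0x25 idx=21: raw=0x29007 flags P=1 W=1 U=1 S=0
  [1] read 0x29 idx=20: raw=0x2A007 flags P=1 W=1 U=1 S=0
  → PA=0x2A621  (2 entries read)
#1 VA=0x2619FB2 (r,user):
  [0] read 0x25 idx=19: raw=0x2C007 flags P=1 W=1 U=1 S=0
  [1] read 0x2C idx=25: raw=0x55002 flags P=0 W=1 U=0 S=0
  → PAGE_NOT_PRESENT  (2 entries read)
#2 VA=0x400497 (w,user):
  [0] read 0x25 idx=2: raw=0x6D004 flags P=0 W=0 U=1 S=0
  → PAGE_NOT_PRESENT  (1 entries read)
#3 VA=0x3A18E0B (w,kernel):
  [0] read 0x25 idx=29: raw=0x30007 flags P=1 W=1 U=1 S=0
  [1] read 0x30 idx=24: raw=0x34005 flags P=1 W=0 U=1 S=0
  → PROTECTION_VIOLATION  (2 entries read)

Access #0 PA: 0x2A621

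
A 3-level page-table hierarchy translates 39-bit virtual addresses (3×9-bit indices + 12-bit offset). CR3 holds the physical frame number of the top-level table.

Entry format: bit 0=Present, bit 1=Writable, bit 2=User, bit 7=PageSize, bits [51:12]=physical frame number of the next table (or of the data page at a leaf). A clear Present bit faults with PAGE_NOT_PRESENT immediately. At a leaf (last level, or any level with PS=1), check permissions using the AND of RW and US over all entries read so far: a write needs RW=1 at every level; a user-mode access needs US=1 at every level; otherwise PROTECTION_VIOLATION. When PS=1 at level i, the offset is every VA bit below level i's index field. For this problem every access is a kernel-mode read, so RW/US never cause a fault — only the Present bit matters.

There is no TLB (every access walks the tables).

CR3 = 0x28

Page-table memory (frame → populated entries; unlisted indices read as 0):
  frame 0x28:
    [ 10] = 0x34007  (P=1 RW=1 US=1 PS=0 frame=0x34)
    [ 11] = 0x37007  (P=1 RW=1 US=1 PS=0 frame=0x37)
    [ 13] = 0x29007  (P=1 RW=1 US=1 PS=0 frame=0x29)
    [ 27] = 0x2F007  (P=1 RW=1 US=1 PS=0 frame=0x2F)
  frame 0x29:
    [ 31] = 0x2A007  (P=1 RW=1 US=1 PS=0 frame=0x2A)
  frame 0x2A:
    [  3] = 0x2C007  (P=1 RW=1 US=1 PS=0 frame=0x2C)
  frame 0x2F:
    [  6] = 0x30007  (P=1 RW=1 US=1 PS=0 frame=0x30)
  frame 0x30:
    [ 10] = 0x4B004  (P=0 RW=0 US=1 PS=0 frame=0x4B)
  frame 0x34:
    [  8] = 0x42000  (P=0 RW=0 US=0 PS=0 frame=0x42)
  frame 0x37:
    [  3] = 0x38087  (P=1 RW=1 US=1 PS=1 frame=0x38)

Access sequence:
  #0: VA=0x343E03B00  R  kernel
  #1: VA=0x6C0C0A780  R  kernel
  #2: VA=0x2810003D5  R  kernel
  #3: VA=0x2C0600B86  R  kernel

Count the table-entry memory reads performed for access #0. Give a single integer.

Trace:
#0 VA=0x343E03B00 (r,kernel):
  lvl0: tbl 0x28, slot 13 ⇒ 0x29007 (P1/RW1/US1/PS0)
  lvl1: tbl 0x29, slot 31 ⇒ 0x2A007 (P1/RW1/US1/PS0)
  lvl2: tbl 0x2A, slot 3 ⇒ 0x2C007 (P1/RW1/US1/PS0)
  ✓ 0x2CB00  — 3 lookups
#1 VA=0x6C0C0A780 (r,kernel):
  lvl0: tbl 0x28, slot 27 ⇒ 0x2F007 (P1/RW1/US1/PS0)
  lvl1: tbl 0x2F, slot 6 ⇒ 0x30007 (P1/RW1/US1/PS0)
  lvl2: tbl 0x30, slot 10 ⇒ 0x4B004 (P0/RW0/US1/PS0)
  ✗ PAGE_NOT_PRESENT  [3 reads]
#2 VA=0x2810003D5 (r,kernel):
  lvl0: tbl 0x28, slot 10 ⇒ 0x34007 (P1/RW1/US1/PS0)
  lvl1: tbl 0x34, slot 8 ⇒ 0x42000 (P0/RW0/US0/PS0)
  ✗ PAGE_NOT_PRESENT  [2 reads]
#3 VA=0x2C0600B86 (r,kernel):
  lvl0: tbl 0x28, slot 11 ⇒ 0x37007 (P1/RW1/US1/PS0)
  lvl1: tbl 0x37, slot 3 ⇒ 0x38087 (P1/RW1/US1/PS1)
  ✓ 0x38B86 (huge @L1)  — 2 lookups

Entries read for #0: 3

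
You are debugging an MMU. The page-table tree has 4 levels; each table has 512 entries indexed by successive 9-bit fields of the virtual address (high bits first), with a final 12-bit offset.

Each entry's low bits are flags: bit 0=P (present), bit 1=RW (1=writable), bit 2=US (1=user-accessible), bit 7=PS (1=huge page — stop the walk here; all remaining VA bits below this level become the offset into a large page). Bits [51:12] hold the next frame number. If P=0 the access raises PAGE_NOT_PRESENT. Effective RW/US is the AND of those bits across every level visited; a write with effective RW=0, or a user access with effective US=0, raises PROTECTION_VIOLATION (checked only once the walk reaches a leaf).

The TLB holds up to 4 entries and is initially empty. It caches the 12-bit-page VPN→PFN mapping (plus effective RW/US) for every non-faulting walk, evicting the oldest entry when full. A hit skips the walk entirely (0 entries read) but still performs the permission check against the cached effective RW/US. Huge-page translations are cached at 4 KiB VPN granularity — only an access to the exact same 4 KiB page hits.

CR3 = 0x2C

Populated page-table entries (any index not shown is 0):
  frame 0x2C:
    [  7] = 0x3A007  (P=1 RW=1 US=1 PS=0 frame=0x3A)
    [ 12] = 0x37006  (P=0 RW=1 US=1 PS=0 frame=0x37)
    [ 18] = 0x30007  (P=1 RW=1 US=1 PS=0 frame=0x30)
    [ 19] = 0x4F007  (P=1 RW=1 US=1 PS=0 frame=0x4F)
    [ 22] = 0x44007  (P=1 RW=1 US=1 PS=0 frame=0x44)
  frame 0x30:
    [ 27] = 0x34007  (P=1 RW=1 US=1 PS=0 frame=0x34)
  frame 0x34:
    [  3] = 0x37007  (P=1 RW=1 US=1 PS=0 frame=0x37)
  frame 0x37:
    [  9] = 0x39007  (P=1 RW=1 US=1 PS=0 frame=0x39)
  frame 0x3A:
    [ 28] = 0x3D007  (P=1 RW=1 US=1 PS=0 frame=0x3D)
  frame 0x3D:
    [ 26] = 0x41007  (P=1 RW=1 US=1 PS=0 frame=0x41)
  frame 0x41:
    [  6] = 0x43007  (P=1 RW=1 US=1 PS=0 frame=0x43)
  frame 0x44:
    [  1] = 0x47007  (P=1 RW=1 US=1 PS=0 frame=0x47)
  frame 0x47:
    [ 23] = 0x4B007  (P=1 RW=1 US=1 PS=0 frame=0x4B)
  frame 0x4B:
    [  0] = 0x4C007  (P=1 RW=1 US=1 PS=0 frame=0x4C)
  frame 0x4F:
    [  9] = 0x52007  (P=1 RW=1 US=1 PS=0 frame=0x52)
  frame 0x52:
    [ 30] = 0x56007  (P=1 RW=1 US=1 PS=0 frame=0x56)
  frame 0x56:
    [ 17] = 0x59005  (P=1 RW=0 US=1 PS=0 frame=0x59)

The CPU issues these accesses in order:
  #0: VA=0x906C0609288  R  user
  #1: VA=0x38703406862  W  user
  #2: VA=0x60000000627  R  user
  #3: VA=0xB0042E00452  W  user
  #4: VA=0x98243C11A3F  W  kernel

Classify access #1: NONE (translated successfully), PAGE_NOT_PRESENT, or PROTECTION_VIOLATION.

Walk each access:
#0 VA=0x906C0609288 (r,user):
  lvl0: tbl 0x2C, slot 18 ⇒ 0x30007 (P1/RW1/US1/PS0)
  lvl1: tbl 0x30, slot 27 ⇒ 0x34007 (P1/RW1/US1/PS0)
  lvl2: tbl 0x34, slot 3 ⇒ 0x37007 (P1/RW1/US1/PS0)
  lvl3: tbl 0x37, slot 9 ⇒ 0x39007 (P1/RW1/US1/PS0)
  → PA=0x39288  (4 entries read)
#1 VA=0x38703406862 (w,user):
  lvl0: tbl 0x2C, slot 7 ⇒ 0x3A007 (P1/RW1/US1/PS0)
  lvl1: tbl 0x3A, slot 28 ⇒ 0x3D007 (P1/RW1/US1/PS0)
  lvl2: tbl 0x3D, slot 26 ⇒ 0x41007 (P1/RW1/US1/PS0)
  lvl3: tbl 0x41, slot 6 ⇒ 0x43007 (P1/RW1/US1/PS0)
  → PA=0x43862  (4 entries read)
#2 VA=0x60000000627 (r,user):
  lvl0: tbl 0x2C, slot 12 ⇒ 0x37006 (P0/RW1/US1/PS0)
  ✗ PAGE_NOT_PRESENT  [1 reads]
#3 VA=0xB0042E00452 (w,user):
  lvl0: tbl 0x2C, slot 22 ⇒ 0x44007 (P1/RW1/US1/PS0)
  lvl1: tbl 0x44, slot 1 ⇒ 0x47007 (P1/RW1/US1/PS0)
  lvl2: tbl 0x47, slot 23 ⇒ 0x4B007 (P1/RW1/US1/PS0)
  lvl3: tbl 0x4B, slot 0 ⇒ 0x4C007 (P1/RW1/US1/PS0)
  → PA=0x4C452  (4 entries read)
#4 VA=0x98243C11A3F (w,kernel):
  lvl0: tbl 0x2C, slot 19 ⇒ 0x4F007 (P1/RW1/US1/PS0)
  lvl1: tbl 0x4F, slot 9 ⇒ 0x52007 (P1/RW1/US1/PS0)
  lvl2: tbl 0x52, slot 30 ⇒ 0x56007 (P1/RW1/US1/PS0)
  lvl3: tbl 0x56, slot 17 ⇒ 0x59005 (P1/RW0/US1/PS0)
  ✗ PROTECTION_VIOLATION  [4 reads]

Access #1 fault: NONE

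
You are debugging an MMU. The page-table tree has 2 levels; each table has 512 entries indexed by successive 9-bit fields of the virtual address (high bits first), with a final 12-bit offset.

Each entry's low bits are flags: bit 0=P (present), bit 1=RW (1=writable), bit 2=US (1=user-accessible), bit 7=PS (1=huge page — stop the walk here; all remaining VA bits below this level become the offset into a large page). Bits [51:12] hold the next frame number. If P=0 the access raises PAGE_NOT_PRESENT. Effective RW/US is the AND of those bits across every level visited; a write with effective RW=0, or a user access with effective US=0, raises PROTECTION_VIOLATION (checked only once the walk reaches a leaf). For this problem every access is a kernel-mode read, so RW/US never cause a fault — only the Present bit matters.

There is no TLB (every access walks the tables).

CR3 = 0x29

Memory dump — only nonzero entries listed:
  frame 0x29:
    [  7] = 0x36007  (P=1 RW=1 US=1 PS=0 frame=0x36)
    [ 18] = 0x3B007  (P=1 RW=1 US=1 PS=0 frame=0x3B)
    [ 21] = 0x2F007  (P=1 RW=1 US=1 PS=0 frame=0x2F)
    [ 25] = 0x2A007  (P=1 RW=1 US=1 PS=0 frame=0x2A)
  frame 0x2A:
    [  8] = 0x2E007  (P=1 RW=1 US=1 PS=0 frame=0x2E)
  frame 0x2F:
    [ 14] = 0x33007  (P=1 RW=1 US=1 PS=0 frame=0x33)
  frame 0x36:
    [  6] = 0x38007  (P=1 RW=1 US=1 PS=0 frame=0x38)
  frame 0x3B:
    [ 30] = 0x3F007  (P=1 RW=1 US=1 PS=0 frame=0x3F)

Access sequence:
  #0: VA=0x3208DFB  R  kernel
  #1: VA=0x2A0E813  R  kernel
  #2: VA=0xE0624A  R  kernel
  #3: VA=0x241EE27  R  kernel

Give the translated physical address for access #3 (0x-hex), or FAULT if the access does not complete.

Per-access translation:
#0 VA=0x3208DFB (r,kernel):
  [0] read 0x29 idx=25: raw=0x2A007 flags P=1 W=1 U=1 S=0
  [1] read 0x2A idx=8: raw=0x2E007 flags P=1 W=1 U=1 S=0
  ⇒ phys 0x2EDFB  [2 reads]
#1 VA=0x2A0E813 (r,kernel):
  [0] read 0x29 idx=21: raw=0x2F007 flags P=1 W=1 U=1 S=0
  [1] read 0x2F idx=14: raw=0x33007 flags P=1 W=1 U=1 S=0
  ⇒ phys 0x33813  [2 reads]
#2 VA=0xE0624A (r,kernel):
  [0] read 0x29 idx=7: raw=0x36007 flags P=1 W=1 U=1 S=0
  [1] read 0x36 idx=6: raw=0x38007 flags P=1 W=1 U=1 S=0
  ⇒ phys 0x3824A  [2 reads]
#3 VA=0x241EE27 (r,kernel):
  [0] read 0x29 idx=18: raw=0x3B007 flags P=1 W=1 U=1 S=0
  [1] read 0x3B idx=30: raw=0x3F007 flags P=1 W=1 U=1 S=0
  ⇒ phys 0x3FE27  [2 reads]

Access #3 PA: 0x3FE27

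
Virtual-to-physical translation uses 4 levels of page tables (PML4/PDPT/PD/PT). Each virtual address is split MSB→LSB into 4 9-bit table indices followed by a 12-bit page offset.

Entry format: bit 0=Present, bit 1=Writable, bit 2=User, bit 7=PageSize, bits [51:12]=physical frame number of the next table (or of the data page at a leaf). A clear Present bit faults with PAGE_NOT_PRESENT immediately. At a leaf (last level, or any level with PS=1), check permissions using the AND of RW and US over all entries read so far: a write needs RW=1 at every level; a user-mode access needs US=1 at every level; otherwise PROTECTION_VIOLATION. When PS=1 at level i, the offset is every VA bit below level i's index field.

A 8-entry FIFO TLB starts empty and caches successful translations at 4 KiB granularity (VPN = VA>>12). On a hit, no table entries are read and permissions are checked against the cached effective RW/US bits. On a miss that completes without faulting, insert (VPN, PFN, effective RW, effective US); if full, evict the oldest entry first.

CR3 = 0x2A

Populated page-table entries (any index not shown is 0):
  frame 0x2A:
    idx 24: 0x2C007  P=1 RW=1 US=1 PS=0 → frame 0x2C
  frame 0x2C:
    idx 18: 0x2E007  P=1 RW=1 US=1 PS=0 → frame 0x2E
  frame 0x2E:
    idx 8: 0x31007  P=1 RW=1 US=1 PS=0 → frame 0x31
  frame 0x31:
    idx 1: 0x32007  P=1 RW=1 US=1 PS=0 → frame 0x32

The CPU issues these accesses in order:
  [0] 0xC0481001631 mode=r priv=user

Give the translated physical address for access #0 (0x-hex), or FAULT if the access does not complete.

Walk each access:
#0 VA=0xC0481001631 (r,user):
  lvl0: tbl 0x2A, slot 24 ⇒ 0x2C007 (P1/RW1/US1/PS0)
  lvl1: tbl 0x2C, slot 18 ⇒ 0x2E007 (P1/RW1/US1/PS0)
  lvl2: tbl 0x2E, slot 8 ⇒ 0x31007 (P1/RW1/US1/PS0)
  lvl3: tbl 0x31, slot 1 ⇒ 0x32007 (P1/RW1/US1/PS0)
  ⇒ phys 0x32631  [4 reads]

Access #0 PA: 0x32631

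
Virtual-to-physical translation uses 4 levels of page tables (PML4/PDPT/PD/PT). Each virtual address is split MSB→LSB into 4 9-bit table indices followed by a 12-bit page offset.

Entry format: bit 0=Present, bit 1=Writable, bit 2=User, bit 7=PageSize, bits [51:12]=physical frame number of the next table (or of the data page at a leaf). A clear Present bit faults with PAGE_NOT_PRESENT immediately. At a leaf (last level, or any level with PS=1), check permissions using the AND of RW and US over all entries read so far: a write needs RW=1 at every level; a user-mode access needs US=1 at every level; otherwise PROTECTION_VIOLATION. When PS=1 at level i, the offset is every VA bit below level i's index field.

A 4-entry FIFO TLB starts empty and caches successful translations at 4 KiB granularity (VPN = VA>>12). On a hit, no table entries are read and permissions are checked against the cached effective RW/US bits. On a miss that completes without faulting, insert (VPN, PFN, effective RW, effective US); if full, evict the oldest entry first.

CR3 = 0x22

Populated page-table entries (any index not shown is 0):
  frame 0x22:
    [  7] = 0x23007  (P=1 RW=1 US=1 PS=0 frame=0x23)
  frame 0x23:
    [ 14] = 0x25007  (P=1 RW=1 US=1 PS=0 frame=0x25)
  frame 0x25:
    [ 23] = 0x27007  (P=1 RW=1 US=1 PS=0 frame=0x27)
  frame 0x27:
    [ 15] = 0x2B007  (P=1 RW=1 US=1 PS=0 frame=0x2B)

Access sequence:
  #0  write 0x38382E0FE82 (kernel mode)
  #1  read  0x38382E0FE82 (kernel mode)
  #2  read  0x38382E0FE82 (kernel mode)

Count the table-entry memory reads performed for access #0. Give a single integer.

Walk each access:
#0 VA=0x38382E0FE82 (w,kernel):
  lvl0: tbl 0x22, slot 7 ⇒ 0x23007 (P1/RW1/US1/PS0)
  lvl1: tbl 0x23, slot 14 ⇒ 0x25007 (P1/RW1/US1/PS0)
  lvl2: tbl 0x25, slot 23 ⇒ 0x27007 (P1/RW1/US1/PS0)
  lvl3: tbl 0x27, slot 15 ⇒ 0x2B007 (P1/RW1/US1/PS0)
  → PA=0x2BE82  (4 entries read)
#1 VA=0x38382E0FE82 (r,kernel):
  TLB hit vpn=0x38382E0F → PA=0x2BE82
#2 VA=0x38382E0FE82 (r,kernel):
  TLB hit vpn=0x38382E0F → PA=0x2BE82

Entries read for #0: 4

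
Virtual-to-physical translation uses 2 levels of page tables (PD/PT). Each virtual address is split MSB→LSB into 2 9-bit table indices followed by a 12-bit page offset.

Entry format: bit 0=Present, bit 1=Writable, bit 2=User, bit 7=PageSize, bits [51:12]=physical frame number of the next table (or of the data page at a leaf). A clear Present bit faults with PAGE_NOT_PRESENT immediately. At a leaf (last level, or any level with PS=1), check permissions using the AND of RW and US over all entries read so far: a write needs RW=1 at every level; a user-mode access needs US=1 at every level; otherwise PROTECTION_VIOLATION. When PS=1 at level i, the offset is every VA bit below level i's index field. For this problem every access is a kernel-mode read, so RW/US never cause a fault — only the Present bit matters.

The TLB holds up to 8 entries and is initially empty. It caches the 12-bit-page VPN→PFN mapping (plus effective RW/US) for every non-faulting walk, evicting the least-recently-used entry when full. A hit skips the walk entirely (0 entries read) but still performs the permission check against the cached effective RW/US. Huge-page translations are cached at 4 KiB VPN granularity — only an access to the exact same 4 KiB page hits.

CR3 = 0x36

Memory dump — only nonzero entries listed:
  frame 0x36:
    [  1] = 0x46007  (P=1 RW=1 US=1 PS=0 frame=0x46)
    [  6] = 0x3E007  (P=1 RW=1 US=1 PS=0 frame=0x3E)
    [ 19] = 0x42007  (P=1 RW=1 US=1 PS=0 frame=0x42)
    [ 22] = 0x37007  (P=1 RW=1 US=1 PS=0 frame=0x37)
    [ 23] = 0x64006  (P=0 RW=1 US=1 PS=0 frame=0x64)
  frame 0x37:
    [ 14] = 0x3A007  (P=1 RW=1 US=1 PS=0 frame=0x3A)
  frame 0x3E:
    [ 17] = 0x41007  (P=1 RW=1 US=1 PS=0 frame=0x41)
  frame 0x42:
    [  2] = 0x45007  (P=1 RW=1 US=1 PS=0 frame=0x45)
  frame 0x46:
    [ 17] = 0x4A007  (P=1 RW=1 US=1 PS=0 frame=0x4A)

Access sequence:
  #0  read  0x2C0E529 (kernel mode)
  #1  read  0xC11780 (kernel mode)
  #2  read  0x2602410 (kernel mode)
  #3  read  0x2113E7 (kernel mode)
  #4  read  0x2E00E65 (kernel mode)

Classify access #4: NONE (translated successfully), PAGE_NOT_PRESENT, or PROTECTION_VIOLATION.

Trace:
#0 VA=0x2C0E529 (r,kernel):
  lvl0: tbl 0x36, slot 22 ⇒ 0x37007 (P1/RW1/US1/PS0)
  lvl1: tbl 0x37, slot 14 ⇒ 0x3A007 (P1/RW1/US1/PS0)
  ✓ 0x3A529  — 2 lookups
#1 VA=0xC11780 (r,kernel):
  lvl0: tbl 0x36, slot 6 ⇒ 0x3E007 (P1/RW1/US1/PS0)
  lvl1: tbl 0x3E, slot 17 ⇒ 0x41007 (P1/RW1/US1/PS0)
  ✓ 0x41780  — 2 lookups
#2 VA=0x2602410 (r,kernel):
  lvl0: tbl 0x36, slot 19 ⇒ 0x42007 (P1/RW1/US1/PS0)
  lvl1: tbl 0x42, slot 2 ⇒ 0x45007 (P1/RW1/US1/PS0)
  ✓ 0x45410  — 2 lookups
#3 VA=0x2113E7 (r,kernel):
  lvl0: tbl 0x36, slot 1 ⇒ 0x46007 (P1/RW1/US1/PS0)
  lvl1: tbl 0x46, slot 17 ⇒ 0x4A007 (P1/RW1/US1/PS0)
  ✓ 0x4A3E7  — 2 lookups
#4 VA=0x2E00E65 (r,kernel):
  lvl0: tbl 0x36, slot 23 ⇒ 0x64006 (P0/RW1/US1/PS0)
  → PAGE_NOT_PRESENT  (1 entries read)

Access #4 fault: PAGE_NOT_PRESENT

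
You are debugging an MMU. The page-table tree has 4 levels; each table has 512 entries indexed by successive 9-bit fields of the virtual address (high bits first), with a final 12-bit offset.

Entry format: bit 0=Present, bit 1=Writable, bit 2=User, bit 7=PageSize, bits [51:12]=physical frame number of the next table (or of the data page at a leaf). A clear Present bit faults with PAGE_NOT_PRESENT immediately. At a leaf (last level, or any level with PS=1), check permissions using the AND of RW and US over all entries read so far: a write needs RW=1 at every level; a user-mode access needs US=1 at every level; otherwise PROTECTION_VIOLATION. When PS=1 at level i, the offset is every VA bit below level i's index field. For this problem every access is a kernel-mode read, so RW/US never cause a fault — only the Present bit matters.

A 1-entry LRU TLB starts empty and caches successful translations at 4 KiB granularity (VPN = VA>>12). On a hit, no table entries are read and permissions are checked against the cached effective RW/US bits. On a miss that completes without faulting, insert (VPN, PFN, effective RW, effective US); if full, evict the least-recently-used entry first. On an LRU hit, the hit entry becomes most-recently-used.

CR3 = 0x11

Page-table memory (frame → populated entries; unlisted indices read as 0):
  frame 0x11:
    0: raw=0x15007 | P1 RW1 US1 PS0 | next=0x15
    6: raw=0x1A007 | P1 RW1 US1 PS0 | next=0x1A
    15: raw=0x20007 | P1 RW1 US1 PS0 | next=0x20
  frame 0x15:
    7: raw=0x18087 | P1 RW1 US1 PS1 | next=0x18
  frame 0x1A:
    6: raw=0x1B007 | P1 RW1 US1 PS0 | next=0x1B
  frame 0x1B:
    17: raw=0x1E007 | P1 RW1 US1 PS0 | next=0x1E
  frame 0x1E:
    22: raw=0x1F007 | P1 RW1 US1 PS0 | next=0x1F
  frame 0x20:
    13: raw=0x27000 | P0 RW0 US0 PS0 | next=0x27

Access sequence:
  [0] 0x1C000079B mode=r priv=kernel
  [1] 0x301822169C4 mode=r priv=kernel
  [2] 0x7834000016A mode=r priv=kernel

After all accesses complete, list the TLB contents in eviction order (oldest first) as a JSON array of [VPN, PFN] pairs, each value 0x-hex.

Trace:
#0 VA=0x1C000079B (r,kernel):
  [0] read 0x11 idx=0: raw=0x15007 flags P=1 W=1 U=1 S=0
  [1] read 0x15 idx=7: raw=0x18087 flags P=1 W=1 U=1 S=1
  ✓ 0x1879B (huge @L1)  — 2 lookups
#1 VA=0x301822169C4 (r,kernel):
  [0] read 0x11 idx=6: raw=0x1A007 flags P=1 W=1 U=1 S=0
  [1] read 0x1A idx=6: raw=0x1B007 flags P=1 W=1 U=1 S=0
  [2] read 0x1B idx=17: raw=0x1E007 flags P=1 W=1 U=1 S=0
  [3] read 0x1E idx=22: raw=0x1F007 flags P=1 W=1 U=1 S=0
  ✓ 0x1F9C4  — 4 lookups
#2 VA=0x7834000016A (r,kernel):
  [0] read 0x11 idx=15: raw=0x20007 flags P=1 W=1 U=1 S=0
  [1] read 0x20 idx=13: raw=0x27000 flags P=0 W=0 U=0 S=0
  → PAGE_NOT_PRESENT  (2 entries read)

TLB: [["0x30182216", "0x1F"]]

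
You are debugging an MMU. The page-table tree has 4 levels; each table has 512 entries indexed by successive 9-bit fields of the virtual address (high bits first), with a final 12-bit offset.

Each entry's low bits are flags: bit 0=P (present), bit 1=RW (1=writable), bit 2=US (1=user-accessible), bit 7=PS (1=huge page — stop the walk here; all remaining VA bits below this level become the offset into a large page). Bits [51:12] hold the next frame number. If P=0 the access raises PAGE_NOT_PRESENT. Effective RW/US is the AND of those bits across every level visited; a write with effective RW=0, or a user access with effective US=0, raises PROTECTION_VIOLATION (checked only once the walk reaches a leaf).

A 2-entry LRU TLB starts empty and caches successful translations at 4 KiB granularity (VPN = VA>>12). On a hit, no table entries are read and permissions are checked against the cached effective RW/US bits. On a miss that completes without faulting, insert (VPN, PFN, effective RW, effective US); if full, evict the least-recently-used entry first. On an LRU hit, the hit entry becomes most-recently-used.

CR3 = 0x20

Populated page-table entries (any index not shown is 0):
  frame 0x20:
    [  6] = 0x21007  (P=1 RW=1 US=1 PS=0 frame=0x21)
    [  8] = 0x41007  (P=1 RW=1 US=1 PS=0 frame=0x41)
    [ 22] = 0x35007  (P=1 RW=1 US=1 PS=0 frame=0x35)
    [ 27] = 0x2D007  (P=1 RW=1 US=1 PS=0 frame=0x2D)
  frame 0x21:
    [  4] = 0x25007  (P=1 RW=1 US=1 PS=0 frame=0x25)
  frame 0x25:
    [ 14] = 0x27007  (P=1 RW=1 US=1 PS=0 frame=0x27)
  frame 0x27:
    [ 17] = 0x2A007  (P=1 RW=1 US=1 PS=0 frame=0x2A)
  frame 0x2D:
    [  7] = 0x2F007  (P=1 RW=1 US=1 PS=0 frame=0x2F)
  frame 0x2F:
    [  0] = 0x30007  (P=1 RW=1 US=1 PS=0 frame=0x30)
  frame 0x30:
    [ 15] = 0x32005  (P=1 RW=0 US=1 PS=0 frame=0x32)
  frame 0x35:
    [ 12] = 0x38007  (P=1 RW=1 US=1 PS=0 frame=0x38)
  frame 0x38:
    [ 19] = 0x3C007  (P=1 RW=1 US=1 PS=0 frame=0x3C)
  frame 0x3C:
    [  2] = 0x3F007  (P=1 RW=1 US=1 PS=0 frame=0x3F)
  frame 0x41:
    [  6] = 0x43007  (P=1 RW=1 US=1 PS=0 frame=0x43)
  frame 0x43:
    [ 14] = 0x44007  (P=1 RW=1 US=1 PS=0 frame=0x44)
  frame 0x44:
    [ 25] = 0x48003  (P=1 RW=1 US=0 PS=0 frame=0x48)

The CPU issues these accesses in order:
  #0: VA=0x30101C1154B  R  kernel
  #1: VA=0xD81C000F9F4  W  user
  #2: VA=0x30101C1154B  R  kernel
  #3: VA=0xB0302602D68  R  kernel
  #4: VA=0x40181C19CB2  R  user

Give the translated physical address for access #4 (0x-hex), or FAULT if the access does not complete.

Walk each access:
#0 VA=0x30101C1154B (r,kernel):
  lvl0: tbl 0x20, slot 6 ⇒ 0x21007 (P1/RW1/US1/PS0)
  lvl1: tbl 0x21, slot 4 ⇒ 0x25007 (P1/RW1/US1/PS0)
  lvl2: tbl 0x25, slot 14 ⇒ 0x27007 (P1/RW1/US1/PS0)
  lvl3: tbl 0x27, slot 17 ⇒ 0x2A007 (P1/RW1/US1/PS0)
  → PA=0x2A54B  (4 entries read)
#1 VA=0xD81C000F9F4 (w,user):
  lvl0: tbl 0x20, slot 27 ⇒ 0x2D007 (P1/RW1/US1/PS0)
  lvl1: tbl 0x2D, slot 7 ⇒ 0x2F007 (P1/RW1/US1/PS0)
  lvl2: tbl 0x2F, slot 0 ⇒ 0x30007 (P1/RW1/US1/PS0)
  lvl3: tbl 0x30, slot 15 ⇒ 0x32005 (P1/RW0/US1/PS0)
  ✗ PROTECTION_VIOLATION  [4 reads]
#2 VA=0x30101C1154B (r,kernel):
  TLB hit vpn=0x30101C11 → PA=0x2A54B
#3 VA=0xB0302602D68 (r,kernel):
  lvl0: tbl 0x20, slot 22 ⇒ 0x35007 (P1/RW1/US1/PS0)
  lvl1: tbl 0x35, slot 12 ⇒ 0x38007 (P1/RW1/US1/PS0)
  lvl2: tbl 0x38, slot 19 ⇒ 0x3C007 (P1/RW1/US1/PS0)
  lvl3: tbl 0x3C, slot 2 ⇒ 0x3F007 (P1/RW1/US1/PS0)
  → PA=0x3FD68  (4 entries read)
#4 VA=0x40181C19CB2 (r,user):
  lvl0: tbl 0x20, slot 8 ⇒ 0x41007 (P1/RW1/US1/PS0)
  lvl1: tbl 0x41, slot 6 ⇒ 0x43007 (P1/RW1/US1/PS0)
  lvl2: tbl 0x43, slot 14 ⇒ 0x44007 (P1/RW1/US1/PS0)
  lvl3: tbl 0x44, slot 25 ⇒ 0x48003 (P1/RW1/US0/PS0)
  ✗ PROTECTION_VIOLATION  [4 reads]

Access #4 PA: FAULT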